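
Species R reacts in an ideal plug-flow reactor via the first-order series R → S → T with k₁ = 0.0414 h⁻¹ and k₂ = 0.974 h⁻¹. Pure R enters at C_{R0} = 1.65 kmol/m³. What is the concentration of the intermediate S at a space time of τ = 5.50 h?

0.0580 kmol/m³

The intermediate concentration in a first-order A→B→C sequence is C_S = k₁C_{R0}(e^(−k₁τ) − e^(−k₂τ))/(k₂−k₁).
e^(−k₁τ) = e^(−0.0414×5.50) = e^(−0.2277) = 0.7964; e^(−k₂τ) = e^(−5.357) = 0.004715.
C_S = 0.0414×1.65/(0.974−0.0414) × (0.7964−0.004715) = 0.07325×0.7916 = 0.05799 kmol/m³.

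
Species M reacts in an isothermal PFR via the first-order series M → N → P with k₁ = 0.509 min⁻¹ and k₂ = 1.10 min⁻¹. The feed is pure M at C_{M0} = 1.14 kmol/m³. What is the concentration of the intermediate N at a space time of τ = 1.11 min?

Solving the coupled first-order balances gives C_N(τ) = [k₁/(k₂−k₁)]·C_{M0}·(e^(−k₁τ) − e^(−k₂τ)).
e^(−k₁τ) = e^(−0.509×1.11) = e^(−0.5650) = 0.5684; e^(−k₂τ) = e^(−1.221) = 0.2949.
C_N = 0.509×1.14/(1.10−0.509) × (0.5684−0.2949) = 0.9818×0.2734 = 0.2685 kmol/m³.

0.268 kmol/m³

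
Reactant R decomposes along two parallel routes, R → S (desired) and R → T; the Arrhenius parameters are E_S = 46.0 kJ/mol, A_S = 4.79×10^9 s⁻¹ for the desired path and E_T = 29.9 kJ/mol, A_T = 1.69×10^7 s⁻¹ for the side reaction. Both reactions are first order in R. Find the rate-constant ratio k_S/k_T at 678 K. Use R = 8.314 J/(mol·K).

16.3

k_S/k_T = (A_S/A_T)·exp[−(E_S−E_T)/(RT)] = (A_S/A_T)·exp[(E_T−E_S)/(RT)].
(E_T−E_S)/(RT) = (29.9−46.0)×10³/(8.314×678) = -16100/5637 = -2.856.
k_S/k_T = (4.79×10^9/1.69×10^7)·exp(-2.856) = 283.4 × 0.05749 = 16.3.
Since E_S > E_T, raising the temperature improves selectivity toward S.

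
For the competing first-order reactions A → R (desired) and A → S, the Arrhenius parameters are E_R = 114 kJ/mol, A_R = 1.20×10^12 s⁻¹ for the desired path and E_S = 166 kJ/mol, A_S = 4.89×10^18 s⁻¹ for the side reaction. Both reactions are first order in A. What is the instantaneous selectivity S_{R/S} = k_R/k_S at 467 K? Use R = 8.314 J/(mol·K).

k_R/k_S = (A_R/A_S)·exp[−(E_R−E_S)/(RT)] = (A_R/A_S)·exp[(E_S−E_R)/(RT)].
(E_S−E_R)/(RT) = (166−114)×10³/(8.314×467) = 52000/3883 = 13.39.
k_R/k_S = (1.20×10^12/4.89×10^18)·exp(13.39) = 2.454×10^-7 × 6.554×10^5 = 0.161.
Since E_R < E_S, lowering the temperature improves selectivity toward R.

0.161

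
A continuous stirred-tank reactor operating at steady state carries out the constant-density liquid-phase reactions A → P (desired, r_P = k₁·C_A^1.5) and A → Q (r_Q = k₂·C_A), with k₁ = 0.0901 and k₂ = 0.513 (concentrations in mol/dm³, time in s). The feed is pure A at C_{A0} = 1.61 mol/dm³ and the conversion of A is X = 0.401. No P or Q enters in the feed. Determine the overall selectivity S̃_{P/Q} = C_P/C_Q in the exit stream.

0.172

Exit C_A = C_{A0}(1−X) = 1.61×0.599 = 0.9644 mol/dm³.
A CSTR operates uniformly at the exit composition, giving r_P = 0.08533 and r_Q = 0.4947 (each k·C_A^n at C_A = 0.9644).
Overall selectivity = C_P/C_Q = r_Pτ/(r_Qτ) = r_P/r_Q = 0.172.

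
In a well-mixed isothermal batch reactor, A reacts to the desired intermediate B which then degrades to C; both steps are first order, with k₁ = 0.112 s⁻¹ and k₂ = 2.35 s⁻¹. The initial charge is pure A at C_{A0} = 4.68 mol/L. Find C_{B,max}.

0.192 mol/L

At the optimum, C_{B,max}/C_{A0} = (k₁/k₂)^[k₂/(k₂−k₁)].
= (0.112/2.35)^(2.35/(2.35−0.112)) = (0.04766)^(1.050) = 0.04093.
C_{B,max} = 0.04093×4.68 = 0.192 mol/L.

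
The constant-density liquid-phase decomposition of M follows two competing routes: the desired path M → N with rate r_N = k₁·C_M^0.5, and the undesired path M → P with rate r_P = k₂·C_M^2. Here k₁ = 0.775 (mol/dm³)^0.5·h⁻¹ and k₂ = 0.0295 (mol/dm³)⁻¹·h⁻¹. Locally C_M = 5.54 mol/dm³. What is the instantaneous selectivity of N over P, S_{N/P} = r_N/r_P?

S_{N/P} = r_N/r_P = (k₁·C_M^0.5)/(k₂·C_M^2) = (k₁/k₂)·C_M^-1.5.
= (0.775×5.540^0.5) / (0.0295×5.540^2) = 1.824/0.9054 = 2.01.

2.01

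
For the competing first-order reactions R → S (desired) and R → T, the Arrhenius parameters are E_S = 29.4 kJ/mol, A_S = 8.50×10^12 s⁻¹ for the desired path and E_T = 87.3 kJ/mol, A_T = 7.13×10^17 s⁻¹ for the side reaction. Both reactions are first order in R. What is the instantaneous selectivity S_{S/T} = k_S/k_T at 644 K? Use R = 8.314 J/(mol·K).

k_S/k_T = (A_S/A_T)·exp[−(E_S−E_T)/(RT)] = (A_S/A_T)·exp[(E_T−E_S)/(RT)].
(E_T−E_S)/(RT) = (87.3−29.4)×10³/(8.314×644) = 57900/5354 = 10.81.
k_S/k_T = (8.50×10^12/7.13×10^17)·exp(10.81) = 1.192×10^-5 × 49707 = 0.593.
Since E_S < E_T, lowering the temperature improves selectivity toward S.

0.593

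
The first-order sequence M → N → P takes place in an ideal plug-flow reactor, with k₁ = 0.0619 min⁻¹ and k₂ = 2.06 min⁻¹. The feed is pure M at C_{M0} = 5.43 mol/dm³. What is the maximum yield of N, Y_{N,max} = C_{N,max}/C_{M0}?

0.0270

For a first-order series the maximum intermediate yield is C_{N,max}/C_{M0} = (k₁/k₂)^[k₂/(k₂−k₁)].
= (0.0619/2.06)^(2.06/(2.06−0.0619)) = (0.03005)^(1.031) = 0.02696.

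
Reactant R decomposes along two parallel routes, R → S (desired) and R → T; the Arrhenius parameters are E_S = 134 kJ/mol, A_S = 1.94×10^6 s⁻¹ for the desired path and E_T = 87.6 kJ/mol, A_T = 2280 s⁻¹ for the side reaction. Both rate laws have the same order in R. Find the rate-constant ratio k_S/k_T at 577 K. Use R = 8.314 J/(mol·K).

0.0536

With equal orders, S_{S/T} = k_S/k_T = (A_S/A_T)·exp[(E_T−E_S)/(RT)].
(E_T−E_S)/(RT) = (87.6−134)×10³/(8.314×577) = -46400/4797 = -9.672.
k_S/k_T = (1.94×10^6/2280)·exp(-9.672) = 850.9 × 6.300×10^-5 = 0.0536.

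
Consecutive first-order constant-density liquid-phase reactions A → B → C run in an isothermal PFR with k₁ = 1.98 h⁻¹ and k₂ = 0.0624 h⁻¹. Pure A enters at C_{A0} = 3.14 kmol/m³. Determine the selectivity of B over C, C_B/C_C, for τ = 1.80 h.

11.4

The intermediate concentration in a first-order A→B→C sequence is C_B = k₁C_{A0}(e^(−k₁τ) − e^(−k₂τ))/(k₂−k₁).
e^(−k₁τ) = e^(−1.98×1.80) = e^(−3.564) = 0.02833; e^(−k₂τ) = e^(−0.1123) = 0.8938.
C_B = 1.98×3.14/(0.0624−1.98) × (0.02833−0.8938) = (-3.242)×(-0.8654) = 2.806 kmol/m³.
C_A = C_{A0}e^(−k₁τ) = 0.08894 kmol/m³, so C_C = C_{A0}−C_A−C_B = 0.2452 kmol/m³; C_B/C_C = 11.4.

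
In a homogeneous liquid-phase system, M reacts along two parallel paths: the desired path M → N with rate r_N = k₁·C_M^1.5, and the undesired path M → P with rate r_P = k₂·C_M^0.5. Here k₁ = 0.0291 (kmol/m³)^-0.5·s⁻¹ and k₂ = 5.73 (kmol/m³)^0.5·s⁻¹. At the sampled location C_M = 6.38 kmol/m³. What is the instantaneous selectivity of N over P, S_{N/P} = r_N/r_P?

S_{N/P} = r_N/r_P = (k₁·C_M^1.5)/(k₂·C_M^0.5) = (k₁/k₂)·C_M.
= (0.0291×6.380^1.5) / (5.73×6.380^0.5) = 0.4689/14.47 = 0.0324.

0.0324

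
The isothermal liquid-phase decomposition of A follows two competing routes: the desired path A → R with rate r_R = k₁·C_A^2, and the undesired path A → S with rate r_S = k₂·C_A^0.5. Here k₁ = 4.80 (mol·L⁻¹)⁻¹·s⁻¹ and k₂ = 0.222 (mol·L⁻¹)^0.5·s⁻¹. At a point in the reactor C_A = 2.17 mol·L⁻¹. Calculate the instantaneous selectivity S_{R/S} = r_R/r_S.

S_{R/S} = r_R/r_S = (k₁·C_A^2)/(k₂·C_A^0.5) = (k₁/k₂)·C_A^1.5.
= (4.80×2.170^2) / (0.222×2.170^0.5) = 22.60/0.3270 = 69.1.
Since the desired path is higher order in A, keeping C_A high (PFR or concentrated feed) favours R.

69.1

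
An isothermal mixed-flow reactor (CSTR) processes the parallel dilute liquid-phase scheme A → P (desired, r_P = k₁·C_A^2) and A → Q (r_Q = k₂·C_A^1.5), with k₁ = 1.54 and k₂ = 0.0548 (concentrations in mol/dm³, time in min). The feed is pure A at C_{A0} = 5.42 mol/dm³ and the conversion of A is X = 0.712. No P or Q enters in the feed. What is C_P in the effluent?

Exit C_A = C_{A0}(1−X) = 5.42×0.288 = 1.561 mol/dm³.
Rates in a CSTR are evaluated at the outlet concentration: r_P = 1.54×1.561^2 = 3.752, r_Q = 0.0548×1.561^1.5 = 0.1069.
Fraction of consumed A going to P: r_P/(r_P+r_Q) = 0.9723.
C_P = 0.9723·C_{A0}·X = 0.9723×5.42×0.712 = 3.75 mol/dm³.

3.75 mol/dm³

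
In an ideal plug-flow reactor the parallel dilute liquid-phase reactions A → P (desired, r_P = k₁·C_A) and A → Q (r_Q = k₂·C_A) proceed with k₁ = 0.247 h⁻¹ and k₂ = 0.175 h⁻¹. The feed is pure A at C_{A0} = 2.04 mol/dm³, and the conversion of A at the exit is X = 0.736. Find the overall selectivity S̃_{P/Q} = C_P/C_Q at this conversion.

C_A = C_{A0}(1−X) = 0.5386 mol/dm³.
Both paths are first order in A, so the instantaneous fraction to P is constant: dC_P/d(−C_A) = k₁/(k₁+k₂) = 0.5853.
C_P = 0.5853·(C_{A0}−C_A) = 0.5853×1.501 = 0.879 mol/dm³.
C_Q = (C_{A0}−C_A)−C_P = 0.6226 mol/dm³; S̃_{P/Q} = 0.8788/0.6226 = 1.41.

1.41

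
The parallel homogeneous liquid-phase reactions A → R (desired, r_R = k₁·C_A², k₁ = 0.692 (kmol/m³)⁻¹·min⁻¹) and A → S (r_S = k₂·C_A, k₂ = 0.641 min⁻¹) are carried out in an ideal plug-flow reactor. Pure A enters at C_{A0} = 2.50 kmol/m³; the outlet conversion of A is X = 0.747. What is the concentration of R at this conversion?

1.14 kmol/m³

C_A = C_{A0}(1−X) = 0.6325 kmol/m³.
Along a PFR/batch, dC_S/dC_A = −r_S/(r_R+r_S) = −k₂/(k₂+k₁·C_A).
Integrating from C_{A0} to C_A: C_S = (0.641/0.692)·ln[(0.641+0.692·2.50)/(0.641+0.692·0.633)] = 0.9263·ln(2.371/1.079) = 0.7295 kmol/m³.
Then C_R = (C_{A0}−C_A) − C_S = 1.867 − 0.7295 = 1.138 kmol/m³.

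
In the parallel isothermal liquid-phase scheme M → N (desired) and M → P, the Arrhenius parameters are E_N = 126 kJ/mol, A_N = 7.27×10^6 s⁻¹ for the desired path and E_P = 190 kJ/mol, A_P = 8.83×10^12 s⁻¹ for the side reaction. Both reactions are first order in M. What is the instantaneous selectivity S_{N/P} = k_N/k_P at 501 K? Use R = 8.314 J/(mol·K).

k_N/k_P = (A_N/A_P)·exp[−(E_N−E_P)/(RT)] = (A_N/A_P)·exp[(E_P−E_N)/(RT)].
(E_P−E_N)/(RT) = (190−126)×10³/(8.314×501) = 64000/4165 = 15.36.
k_N/k_P = (7.27×10^6/8.83×10^12)·exp(15.36) = 8.233×10^-7 × 4.709×10^6 = 3.88.

3.88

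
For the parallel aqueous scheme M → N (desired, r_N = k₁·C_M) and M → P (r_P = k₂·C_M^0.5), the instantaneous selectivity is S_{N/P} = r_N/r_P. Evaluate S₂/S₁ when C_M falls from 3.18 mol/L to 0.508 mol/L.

S_{N/P} = (k₁/k₂)·C_M^0.5, so S₂/S₁ = (C_{M,2}/C_{M,1})^0.5.
= (0.508/3.18)^0.5 = (0.1597)^0.5 = 0.400.

0.400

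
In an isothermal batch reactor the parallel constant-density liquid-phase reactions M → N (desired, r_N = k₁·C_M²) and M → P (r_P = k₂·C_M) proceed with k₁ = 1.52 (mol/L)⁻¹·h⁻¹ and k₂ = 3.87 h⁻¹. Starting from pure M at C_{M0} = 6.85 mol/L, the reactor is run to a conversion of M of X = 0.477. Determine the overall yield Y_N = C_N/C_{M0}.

0.318

C_M = C_{M0}(1−X) = 3.583 mol/L.
Along a PFR/batch, dC_P/dC_M = −r_P/(r_N+r_P) = −k₂/(k₂+k₁·C_M).
Integrating from C_{M0} to C_M: C_P = (3.87/1.52)·ln[(3.87+1.52·6.85)/(3.87+1.52·3.58)] = 2.546·ln(14.28/9.315) = 1.088 mol/L.
Then C_N = (C_{M0}−C_M) − C_P = 3.267 − 1.088 = 2.179 mol/L.
Y_N = C_N/C_{M0} = 2.179/6.85 = 0.318.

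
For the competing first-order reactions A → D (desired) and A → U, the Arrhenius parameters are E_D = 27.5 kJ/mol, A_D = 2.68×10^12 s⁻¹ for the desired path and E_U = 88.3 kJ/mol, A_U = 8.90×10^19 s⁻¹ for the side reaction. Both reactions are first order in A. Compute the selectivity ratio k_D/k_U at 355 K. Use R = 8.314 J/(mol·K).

26.6

k_D/k_U = (A_D/A_U)·exp[−(E_D−E_U)/(RT)] = (A_D/A_U)·exp[(E_U−E_D)/(RT)].
(E_U−E_D)/(RT) = (88.3−27.5)×10³/(8.314×355) = 60800/2951 = 20.60.
k_D/k_U = (2.68×10^12/8.90×10^19)·exp(20.60) = 3.011×10^-8 × 8.839×10^8 = 26.6.
Since E_D < E_U, lowering the temperature improves selectivity toward D.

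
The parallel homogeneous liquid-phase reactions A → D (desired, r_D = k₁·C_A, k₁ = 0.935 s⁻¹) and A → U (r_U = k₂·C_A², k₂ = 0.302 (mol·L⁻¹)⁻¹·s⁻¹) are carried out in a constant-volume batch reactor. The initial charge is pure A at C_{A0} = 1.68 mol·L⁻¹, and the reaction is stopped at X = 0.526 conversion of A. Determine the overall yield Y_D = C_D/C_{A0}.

C_A = C_{A0}(1−X) = 0.7963 mol·L⁻¹.
Along a PFR/batch, dC_D/dC_A = −r_D/(r_D+r_U) = −k₁/(k₁+k₂·C_A).
Integrating from C_{A0} to C_A: C_D = (0.935/0.302)·ln[(0.935+0.302·1.68)/(0.935+0.302·0.796)] = 3.096·ln(1.442/1.175) = 0.6334 mol·L⁻¹.
Y_D = C_D/C_{A0} = 0.6334/1.68 = 0.377.

0.377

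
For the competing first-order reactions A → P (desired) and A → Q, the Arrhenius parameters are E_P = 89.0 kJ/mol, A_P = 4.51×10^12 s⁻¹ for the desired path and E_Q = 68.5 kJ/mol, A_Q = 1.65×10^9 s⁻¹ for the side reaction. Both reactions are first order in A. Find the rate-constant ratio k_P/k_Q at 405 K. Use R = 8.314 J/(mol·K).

6.20

Since both paths have the same order in A, the concentration cancels and S_{P/Q} = k_P/k_Q = (A_P/A_Q)·exp[(E_Q−E_P)/(RT)].
(E_Q−E_P)/(RT) = (68.5−89.0)×10³/(8.314×405) = -20500/3367 = -6.088.
k_P/k_Q = (4.51×10^12/1.65×10^9)·exp(-6.088) = 2733 × 0.002269 = 6.20.
Since E_P > E_Q, raising the temperature improves selectivity toward P.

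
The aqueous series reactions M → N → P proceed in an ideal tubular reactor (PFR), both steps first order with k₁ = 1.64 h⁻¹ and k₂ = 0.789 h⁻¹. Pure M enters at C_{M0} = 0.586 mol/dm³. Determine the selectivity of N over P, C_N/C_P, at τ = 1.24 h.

Solving the coupled first-order balances gives C_N(τ) = [k₁/(k₂−k₁)]·C_{M0}·(e^(−k₁τ) − e^(−k₂τ)).
e^(−k₁τ) = e^(−1.64×1.24) = e^(−2.034) = 0.1309; e^(−k₂τ) = e^(−0.9784) = 0.3759.
C_N = 1.64×0.586/(0.789−1.64) × (0.1309−0.3759) = (-1.129)×(-0.2451) = 0.2768 mol/dm³.
C_M = C_{M0}e^(−k₁τ) = 0.07669 mol/dm³, so C_P = C_{M0}−C_M−C_N = 0.2326 mol/dm³; C_N/C_P = 1.19.

1.19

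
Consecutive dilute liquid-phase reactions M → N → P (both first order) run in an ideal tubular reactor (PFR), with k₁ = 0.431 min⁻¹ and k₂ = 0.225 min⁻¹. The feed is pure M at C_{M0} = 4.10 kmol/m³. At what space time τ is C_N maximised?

Setting dC_N/dτ = 0 gives τ_opt = ln(k₂/k₁)/(k₂−k₁).
= ln(0.225/0.431)/(0.225−0.431) = ln(0.5220)/-0.2060 = -0.6500/-0.2060 = 3.16 min.

3.16 min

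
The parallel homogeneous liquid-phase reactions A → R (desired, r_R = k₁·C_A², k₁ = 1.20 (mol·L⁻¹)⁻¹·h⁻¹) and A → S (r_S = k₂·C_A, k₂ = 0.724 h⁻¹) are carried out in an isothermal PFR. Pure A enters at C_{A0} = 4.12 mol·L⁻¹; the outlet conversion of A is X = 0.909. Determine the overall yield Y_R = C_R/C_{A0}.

0.678

C_A = C_{A0}(1−X) = 0.3749 mol·L⁻¹.
Along a PFR/batch, dC_S/dC_A = −r_S/(r_R+r_S) = −k₂/(k₂+k₁·C_A).
Integrating from C_{A0} to C_A: C_S = (0.724/1.20)·ln[(0.724+1.20·4.12)/(0.724+1.20·0.375)] = 0.6033·ln(5.668/1.174) = 0.9499 mol·L⁻¹.
Then C_R = (C_{A0}−C_A) − C_S = 3.745 − 0.9499 = 2.795 mol·L⁻¹.
Y_R = C_R/C_{A0} = 2.795/4.12 = 0.678.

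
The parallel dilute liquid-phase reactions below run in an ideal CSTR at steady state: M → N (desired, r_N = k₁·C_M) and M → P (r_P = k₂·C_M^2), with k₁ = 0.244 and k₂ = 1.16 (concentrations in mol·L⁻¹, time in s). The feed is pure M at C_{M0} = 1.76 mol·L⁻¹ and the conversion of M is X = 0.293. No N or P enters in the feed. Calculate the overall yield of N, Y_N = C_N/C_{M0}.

0.0424

Exit C_M = C_{M0}(1−X) = 1.76×0.707 = 1.244 mol·L⁻¹.
A CSTR operates uniformly at the exit composition, giving r_N = 0.3036 and r_P = 1.796 (each k·C_M^n at C_M = 1.244).
Fraction of consumed M going to N: r_N/(r_N+r_P) = 0.1446.
C_N = 0.1446·C_{M0}·X = 0.1446×1.76×0.293 = 0.0746 mol·L⁻¹; Y_N = C_N/C_{M0} = 0.0424.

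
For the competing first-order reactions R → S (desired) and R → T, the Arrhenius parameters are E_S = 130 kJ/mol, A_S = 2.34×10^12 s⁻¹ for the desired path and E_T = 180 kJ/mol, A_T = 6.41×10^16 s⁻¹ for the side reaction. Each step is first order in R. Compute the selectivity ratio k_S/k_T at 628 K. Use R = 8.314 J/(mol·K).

0.526

Since both paths have the same order in R, the concentration cancels and S_{S/T} = k_S/k_T = (A_S/A_T)·exp[(E_T−E_S)/(RT)].
(E_T−E_S)/(RT) = (180−130)×10³/(8.314×628) = 50000/5221 = 9.576.
k_S/k_T = (2.34×10^12/6.41×10^16)·exp(9.576) = 3.651×10^-5 × 14420 = 0.526.
Since E_S < E_T, lowering the temperature improves selectivity toward S.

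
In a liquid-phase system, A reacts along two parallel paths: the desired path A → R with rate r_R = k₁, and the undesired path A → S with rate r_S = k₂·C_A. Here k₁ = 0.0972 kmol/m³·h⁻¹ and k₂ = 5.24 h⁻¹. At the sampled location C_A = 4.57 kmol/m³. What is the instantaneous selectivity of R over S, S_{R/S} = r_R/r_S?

S_{R/S} = r_R/r_S = (k₁)/(k₂·C_A) = (k₁/k₂)·C_A⁻¹.
= (0.0972) / (5.24×4.570) = 0.09720/23.95 = 0.00406.
The undesired path is higher order in A, so low C_A (CSTR or dilute feed) favours R.

0.00406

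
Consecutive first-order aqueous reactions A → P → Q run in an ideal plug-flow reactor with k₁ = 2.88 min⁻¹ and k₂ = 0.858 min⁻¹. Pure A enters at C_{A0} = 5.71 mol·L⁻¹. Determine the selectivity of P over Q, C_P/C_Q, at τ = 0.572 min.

Solving the coupled first-order balances gives C_P(τ) = [k₁/(k₂−k₁)]·C_{A0}·(e^(−k₁τ) − e^(−k₂τ)).
e^(−k₁τ) = e^(−2.88×0.572) = e^(−1.647) = 0.1926; e^(−k₂τ) = e^(−0.4908) = 0.6122.
C_P = 2.88×5.71/(0.858−2.88) × (0.1926−0.6122) = (-8.133)×(-0.4196) = 3.413 mol·L⁻¹.
C_A = C_{A0}e^(−k₁τ) = 1.100 mol·L⁻¹, so C_Q = C_{A0}−C_A−C_P = 1.198 mol·L⁻¹; C_P/C_Q = 2.85.

2.85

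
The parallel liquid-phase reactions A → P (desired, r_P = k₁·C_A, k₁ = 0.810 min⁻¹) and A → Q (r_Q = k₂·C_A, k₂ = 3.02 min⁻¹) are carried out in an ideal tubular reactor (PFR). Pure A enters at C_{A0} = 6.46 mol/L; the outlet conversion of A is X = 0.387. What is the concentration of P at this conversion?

C_A = C_{A0}(1−X) = 3.960 mol/L.
Both paths are first order in A, so the instantaneous fraction to P is constant: dC_P/d(−C_A) = k₁/(k₁+k₂) = 0.2115.
C_P = 0.2115·(C_{A0}−C_A) = 0.2115×2.500 = 0.529 mol/L.

0.529 mol/L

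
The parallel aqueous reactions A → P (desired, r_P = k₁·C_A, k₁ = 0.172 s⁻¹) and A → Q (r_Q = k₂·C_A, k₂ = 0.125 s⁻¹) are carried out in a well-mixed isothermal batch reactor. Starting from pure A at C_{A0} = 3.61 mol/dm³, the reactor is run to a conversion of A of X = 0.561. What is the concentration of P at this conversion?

1.17 mol/dm³

C_A = C_{A0}(1−X) = 1.585 mol/dm³.
Both paths are first order in A, so the instantaneous fraction to P is constant: dC_P/d(−C_A) = k₁/(k₁+k₂) = 0.5791.
C_P = 0.5791·(C_{A0}−C_A) = 0.5791×2.025 = 1.17 mol/dm³.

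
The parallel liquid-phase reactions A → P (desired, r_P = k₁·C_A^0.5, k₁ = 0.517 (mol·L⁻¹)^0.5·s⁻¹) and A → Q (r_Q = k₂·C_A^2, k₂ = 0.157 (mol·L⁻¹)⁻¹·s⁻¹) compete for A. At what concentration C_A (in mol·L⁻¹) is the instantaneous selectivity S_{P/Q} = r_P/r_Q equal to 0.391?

4.14 mol·L⁻¹

S_{P/Q} = (k₁/k₂)·C_A^-1.5 ⇒ C_A = (S·k₂/k₁)^(1/(-1.5)).
= (0.391×0.157/0.517)^(-0.6667) = (0.1187)^(-0.6667) = 4.14 mol·L⁻¹.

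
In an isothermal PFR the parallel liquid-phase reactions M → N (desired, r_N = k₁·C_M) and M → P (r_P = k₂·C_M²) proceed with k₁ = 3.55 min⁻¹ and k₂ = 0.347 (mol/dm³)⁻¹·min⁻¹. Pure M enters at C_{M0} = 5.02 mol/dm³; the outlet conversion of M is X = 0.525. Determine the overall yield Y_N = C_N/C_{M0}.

0.387

C_M = C_{M0}(1−X) = 2.384 mol/dm³.
Along a PFR/batch, dC_N/dC_M = −r_N/(r_N+r_P) = −k₁/(k₁+k₂·C_M).
Integrating from C_{M0} to C_M: C_N = (3.55/0.347)·ln[(3.55+0.347·5.02)/(3.55+0.347·2.38)] = 10.23·ln(5.292/4.377) = 1.941 mol/dm³.
Y_N = C_N/C_{M0} = 1.941/5.02 = 0.387.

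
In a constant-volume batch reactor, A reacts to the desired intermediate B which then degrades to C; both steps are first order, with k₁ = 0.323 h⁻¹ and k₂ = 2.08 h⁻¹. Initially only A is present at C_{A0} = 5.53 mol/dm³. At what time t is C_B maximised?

1.06 h

For first-order series the maximum of C_B occurs at t_opt = ln(k₂/k₁)/(k₂−k₁).
= ln(2.08/0.323)/(2.08−0.323) = ln(6.440)/1.757 = 1.862/1.757 = 1.06 h.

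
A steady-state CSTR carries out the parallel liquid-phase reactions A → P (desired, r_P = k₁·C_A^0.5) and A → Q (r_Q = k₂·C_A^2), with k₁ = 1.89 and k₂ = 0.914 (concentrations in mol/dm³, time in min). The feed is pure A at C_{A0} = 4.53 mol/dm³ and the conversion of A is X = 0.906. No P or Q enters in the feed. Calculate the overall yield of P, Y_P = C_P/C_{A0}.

Exit C_A = C_{A0}(1−X) = 4.53×0.0940 = 0.4258 mol/dm³.
A CSTR operates uniformly at the exit composition, giving r_P = 1.233 and r_Q = 0.1657 (each k·C_A^n at C_A = 0.4258).
Fraction of consumed A going to P: r_P/(r_P+r_Q) = 0.8815.
C_P = 0.8815·C_{A0}·X = 0.8815×4.53×0.906 = 3.62 mol/dm³; Y_P = C_P/C_{A0} = 0.799.

0.799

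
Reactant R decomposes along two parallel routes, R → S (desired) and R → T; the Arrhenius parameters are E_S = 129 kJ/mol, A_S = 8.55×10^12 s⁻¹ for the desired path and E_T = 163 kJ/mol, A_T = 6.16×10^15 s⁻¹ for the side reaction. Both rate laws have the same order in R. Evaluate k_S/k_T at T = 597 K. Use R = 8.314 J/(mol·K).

1.31

With equal orders, S_{S/T} = k_S/k_T = (A_S/A_T)·exp[(E_T−E_S)/(RT)].
(E_T−E_S)/(RT) = (163−129)×10³/(8.314×597) = 34000/4963 = 6.850.
k_S/k_T = (8.55×10^12/6.16×10^15)·exp(6.850) = 0.001388 × 943.9 = 1.31.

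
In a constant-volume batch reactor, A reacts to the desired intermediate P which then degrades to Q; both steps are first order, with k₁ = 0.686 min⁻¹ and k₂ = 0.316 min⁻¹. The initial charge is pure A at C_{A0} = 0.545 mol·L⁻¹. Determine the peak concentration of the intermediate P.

0.281 mol·L⁻¹

At the optimum, C_{P,max}/C_{A0} = (k₁/k₂)^[k₂/(k₂−k₁)].
= (0.686/0.316)^(0.316/(0.316−0.686)) = (2.171)^(-0.8541) = 0.5158.
C_{P,max} = 0.5158×0.545 = 0.281 mol·L⁻¹.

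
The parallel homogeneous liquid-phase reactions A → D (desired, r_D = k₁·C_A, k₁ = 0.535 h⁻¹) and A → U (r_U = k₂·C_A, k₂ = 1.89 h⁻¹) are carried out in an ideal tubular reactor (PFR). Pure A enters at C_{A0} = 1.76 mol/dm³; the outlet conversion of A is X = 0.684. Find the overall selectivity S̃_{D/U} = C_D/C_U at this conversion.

C_A = C_{A0}(1−X) = 0.5562 mol/dm³.
Both paths are first order in A, so the instantaneous fraction to D is constant: dC_D/d(−C_A) = k₁/(k₁+k₂) = 0.2206.
C_D = 0.2206·(C_{A0}−C_A) = 0.2206×1.204 = 0.266 mol/dm³.
C_U = (C_{A0}−C_A)−C_D = 0.9383 mol/dm³; S̃_{D/U} = 0.2656/0.9383 = 0.283.

0.283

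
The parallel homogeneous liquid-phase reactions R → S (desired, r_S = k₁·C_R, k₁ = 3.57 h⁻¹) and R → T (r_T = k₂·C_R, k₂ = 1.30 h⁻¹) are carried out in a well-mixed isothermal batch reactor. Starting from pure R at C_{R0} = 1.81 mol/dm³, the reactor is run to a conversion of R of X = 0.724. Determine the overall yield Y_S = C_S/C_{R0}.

C_R = C_{R0}(1−X) = 0.4996 mol/dm³.
Both paths are first order in R, so the instantaneous fraction to S is constant: dC_S/d(−C_R) = k₁/(k₁+k₂) = 0.7331.
C_S = 0.7331·(C_{R0}−C_R) = 0.7331×1.310 = 0.961 mol/dm³.
Y_S = C_S/C_{R0} = 0.9606/1.81 = 0.531.

0.531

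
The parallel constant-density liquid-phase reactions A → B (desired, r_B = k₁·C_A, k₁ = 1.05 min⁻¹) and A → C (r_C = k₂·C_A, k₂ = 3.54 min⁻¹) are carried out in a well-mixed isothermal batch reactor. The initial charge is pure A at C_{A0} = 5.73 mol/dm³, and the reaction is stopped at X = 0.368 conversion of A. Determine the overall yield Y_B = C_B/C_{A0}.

C_A = C_{A0}(1−X) = 3.621 mol/dm³.
Both paths are first order in A, so the instantaneous fraction to B is constant: dC_B/d(−C_A) = k₁/(k₁+k₂) = 0.2288.
C_B = 0.2288·(C_{A0}−C_A) = 0.2288×2.109 = 0.482 mol/dm³.
Y_B = C_B/C_{A0} = 0.4824/5.73 = 0.0842.

0.0842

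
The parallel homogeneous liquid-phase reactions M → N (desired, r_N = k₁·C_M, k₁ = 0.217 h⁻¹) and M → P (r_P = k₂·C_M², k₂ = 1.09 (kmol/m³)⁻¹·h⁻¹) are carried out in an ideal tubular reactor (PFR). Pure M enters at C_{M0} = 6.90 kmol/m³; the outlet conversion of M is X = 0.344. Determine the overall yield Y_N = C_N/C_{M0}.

C_M = C_{M0}(1−X) = 4.526 kmol/m³.
Along a PFR/batch, dC_N/dC_M = −r_N/(r_N+r_P) = −k₁/(k₁+k₂·C_M).
Integrating from C_{M0} to C_M: C_N = (0.217/1.09)·ln[(0.217+1.09·6.90)/(0.217+1.09·4.53)] = 0.1991·ln(7.738/5.151) = 0.08103 kmol/m³.
Y_N = C_N/C_{M0} = 0.08103/6.90 = 0.0117.

0.0117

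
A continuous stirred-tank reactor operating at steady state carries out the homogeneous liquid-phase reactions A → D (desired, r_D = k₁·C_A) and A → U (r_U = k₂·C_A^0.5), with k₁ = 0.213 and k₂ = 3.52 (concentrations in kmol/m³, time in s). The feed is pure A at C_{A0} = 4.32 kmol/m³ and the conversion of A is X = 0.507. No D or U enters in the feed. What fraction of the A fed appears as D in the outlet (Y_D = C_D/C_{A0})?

Exit C_A = C_{A0}(1−X) = 4.32×0.493 = 2.130 kmol/m³.
In a CSTR the entire volume is at exit conditions, so r_D = 0.213×2.130 = 0.4536 and r_U = 3.52×2.130^0.5 = 5.137.
Fraction of consumed A going to D: r_D/(r_D+r_U) = 0.08114.
C_D = 0.08114·C_{A0}·X = 0.08114×4.32×0.507 = 0.178 kmol/m³; Y_D = C_D/C_{A0} = 0.0411.

0.0411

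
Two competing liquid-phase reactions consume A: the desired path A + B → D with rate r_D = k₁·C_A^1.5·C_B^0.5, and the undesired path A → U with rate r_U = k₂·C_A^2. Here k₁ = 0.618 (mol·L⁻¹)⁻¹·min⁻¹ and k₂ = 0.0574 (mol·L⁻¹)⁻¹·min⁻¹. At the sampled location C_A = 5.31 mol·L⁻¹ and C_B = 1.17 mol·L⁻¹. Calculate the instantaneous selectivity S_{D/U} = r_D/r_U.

S_{D/U} = r_D/r_U = (k₁·C_A^1.5·C_B^0.5)/(k₂·C_A^2) = (k₁/k₂)·C_A^-0.5·C_B^0.5.
= (0.618×5.310^1.5×1.170^0.5) / (0.0574×5.310^2) = 8.179/1.618 = 5.05.

5.05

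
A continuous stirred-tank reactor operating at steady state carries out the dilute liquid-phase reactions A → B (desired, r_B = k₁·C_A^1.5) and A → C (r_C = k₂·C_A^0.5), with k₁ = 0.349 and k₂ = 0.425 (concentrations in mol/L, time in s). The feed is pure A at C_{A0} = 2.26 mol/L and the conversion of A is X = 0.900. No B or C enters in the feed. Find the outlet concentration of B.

0.318 mol/L

Exit C_A = C_{A0}(1−X) = 2.26×0.100 = 0.2260 mol/L.
Rates in a CSTR are evaluated at the outlet concentration: r_B = 0.349×0.2260^1.5 = 0.03750, r_C = 0.425×0.2260^0.5 = 0.2020.
Fraction of consumed A going to B: r_B/(r_B+r_C) = 0.1565.
C_B = 0.1565·C_{A0}·X = 0.1565×2.26×0.900 = 0.318 mol/L.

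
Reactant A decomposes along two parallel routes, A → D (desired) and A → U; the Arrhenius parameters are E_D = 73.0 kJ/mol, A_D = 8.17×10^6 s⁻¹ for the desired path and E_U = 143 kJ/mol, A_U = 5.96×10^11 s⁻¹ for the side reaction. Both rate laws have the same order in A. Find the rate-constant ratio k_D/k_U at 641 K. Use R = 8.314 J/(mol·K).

6.94

k_D/k_U = (A_D/A_U)·exp[−(E_D−E_U)/(RT)] = (A_D/A_U)·exp[(E_U−E_D)/(RT)].
(E_U−E_D)/(RT) = (143−73.0)×10³/(8.314×641) = 70000/5329 = 13.13.
k_D/k_U = (8.17×10^6/5.96×10^11)·exp(13.13) = 1.371×10^-5 × 5.064×10^5 = 6.94.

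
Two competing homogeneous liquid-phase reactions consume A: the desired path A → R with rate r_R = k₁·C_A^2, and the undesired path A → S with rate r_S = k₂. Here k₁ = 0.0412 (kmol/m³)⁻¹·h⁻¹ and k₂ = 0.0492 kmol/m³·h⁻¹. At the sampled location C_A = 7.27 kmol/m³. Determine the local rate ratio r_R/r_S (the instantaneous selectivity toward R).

S_{R/S} = r_R/r_S = (k₁·C_A^2)/(k₂) = (k₁/k₂)·C_A^2.
= (0.0412×7.270^2) / (0.0492) = 2.178/0.04920 = 44.3.

44.3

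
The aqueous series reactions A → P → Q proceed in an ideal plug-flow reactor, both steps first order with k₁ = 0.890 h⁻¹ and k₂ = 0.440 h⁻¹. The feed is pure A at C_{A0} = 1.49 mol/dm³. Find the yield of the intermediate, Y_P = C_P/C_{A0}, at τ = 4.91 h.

0.203

For first-order series with pure A initially, C_P(τ) = k₁C_{A0}/(k₂−k₁)·(e^(−k₁τ) − e^(−k₂τ)).
e^(−k₁τ) = e^(−0.890×4.91) = e^(−4.370) = 0.01265; e^(−k₂τ) = e^(−2.160) = 0.1153.
C_P = 0.890×1.49/(0.440−0.890) × (0.01265−0.1153) = (-2.947)×(-0.1026) = 0.3024 mol/dm³.
Y_P = C_P/C_{A0} = 0.3024/1.49 = 0.203.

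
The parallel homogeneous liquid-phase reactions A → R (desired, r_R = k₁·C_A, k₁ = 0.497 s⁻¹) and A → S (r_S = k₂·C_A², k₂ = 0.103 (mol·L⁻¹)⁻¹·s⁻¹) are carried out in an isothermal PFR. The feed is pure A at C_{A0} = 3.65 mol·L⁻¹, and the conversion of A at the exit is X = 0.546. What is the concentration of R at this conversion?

C_A = C_{A0}(1−X) = 1.657 mol·L⁻¹.
Along a PFR/batch, dC_R/dC_A = −r_R/(r_R+r_S) = −k₁/(k₁+k₂·C_A).
Integrating from C_{A0} to C_A: C_R = (0.497/0.103)·ln[(0.497+0.103·3.65)/(0.497+0.103·1.66)] = 4.825·ln(0.8729/0.6677) = 1.293 mol·L⁻¹.

1.29 mol·L⁻¹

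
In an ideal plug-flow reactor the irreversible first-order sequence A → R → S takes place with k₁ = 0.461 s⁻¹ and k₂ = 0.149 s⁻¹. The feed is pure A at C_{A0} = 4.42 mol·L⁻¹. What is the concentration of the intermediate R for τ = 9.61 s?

1.48 mol·L⁻¹

The intermediate concentration in a first-order A→B→C sequence is C_R = k₁C_{A0}(e^(−k₁τ) − e^(−k₂τ))/(k₂−k₁).
e^(−k₁τ) = e^(−0.461×9.61) = e^(−4.430) = 0.01191; e^(−k₂τ) = e^(−1.432) = 0.2389.
C_R = 0.461×4.42/(0.149−0.461) × (0.01191−0.2389) = (-6.531)×(-0.2269) = 1.482 mol·L⁻¹.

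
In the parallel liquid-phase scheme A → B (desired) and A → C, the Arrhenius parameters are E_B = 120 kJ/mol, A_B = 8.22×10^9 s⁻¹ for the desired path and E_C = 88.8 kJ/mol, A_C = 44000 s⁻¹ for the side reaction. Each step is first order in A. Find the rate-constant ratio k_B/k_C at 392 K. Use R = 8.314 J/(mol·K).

13.0

Since both paths have the same order in A, the concentration cancels and S_{B/C} = k_B/k_C = (A_B/A_C)·exp[(E_C−E_B)/(RT)].
(E_C−E_B)/(RT) = (88.8−120)×10³/(8.314×392) = -31200/3259 = -9.573.
k_B/k_C = (8.22×10^9/44000)·exp(-9.573) = 1.868×10^5 × 6.957×10^-5 = 13.0.
Since E_B > E_C, raising the temperature improves selectivity toward B.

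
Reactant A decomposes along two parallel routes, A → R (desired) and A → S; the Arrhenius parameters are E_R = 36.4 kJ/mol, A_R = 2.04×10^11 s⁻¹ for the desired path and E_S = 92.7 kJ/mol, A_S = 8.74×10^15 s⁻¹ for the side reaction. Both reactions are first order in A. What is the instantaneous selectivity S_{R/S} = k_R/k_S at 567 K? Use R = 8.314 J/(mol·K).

3.59

k_R/k_S = (A_R/A_S)·exp[−(E_R−E_S)/(RT)] = (A_R/A_S)·exp[(E_S−E_R)/(RT)].
(E_S−E_R)/(RT) = (92.7−36.4)×10³/(8.314×567) = 56300/4714 = 11.94.
k_R/k_S = (2.04×10^11/8.74×10^15)·exp(11.94) = 2.334×10^-5 × 1.537×10^5 = 3.59.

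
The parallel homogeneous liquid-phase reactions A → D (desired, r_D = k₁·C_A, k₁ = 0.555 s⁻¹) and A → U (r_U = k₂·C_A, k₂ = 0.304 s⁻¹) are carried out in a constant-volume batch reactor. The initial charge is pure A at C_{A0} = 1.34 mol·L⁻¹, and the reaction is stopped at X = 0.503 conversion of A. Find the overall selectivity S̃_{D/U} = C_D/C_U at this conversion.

1.83

C_A = C_{A0}(1−X) = 0.6660 mol·L⁻¹.
Both paths are first order in A, so the instantaneous fraction to D is constant: dC_D/d(−C_A) = k₁/(k₁+k₂) = 0.6461.
C_D = 0.6461·(C_{A0}−C_A) = 0.6461×0.6740 = 0.435 mol·L⁻¹.
C_U = (C_{A0}−C_A)−C_D = 0.2385 mol·L⁻¹; S̃_{D/U} = 0.4355/0.2385 = 1.83.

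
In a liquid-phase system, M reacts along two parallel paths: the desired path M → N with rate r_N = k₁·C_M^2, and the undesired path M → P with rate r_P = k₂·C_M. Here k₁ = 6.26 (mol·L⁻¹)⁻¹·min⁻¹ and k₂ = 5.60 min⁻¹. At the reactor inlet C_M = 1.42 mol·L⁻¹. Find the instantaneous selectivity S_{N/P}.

1.59

S_{N/P} = r_N/r_P = (k₁·C_M^2)/(k₂·C_M) = (k₁/k₂)·C_M.
= (6.26×1.420^2) / (5.60×1.420) = 12.62/7.952 = 1.59.
Since the desired path is higher order in M, keeping C_M high (PFR or concentrated feed) favours N.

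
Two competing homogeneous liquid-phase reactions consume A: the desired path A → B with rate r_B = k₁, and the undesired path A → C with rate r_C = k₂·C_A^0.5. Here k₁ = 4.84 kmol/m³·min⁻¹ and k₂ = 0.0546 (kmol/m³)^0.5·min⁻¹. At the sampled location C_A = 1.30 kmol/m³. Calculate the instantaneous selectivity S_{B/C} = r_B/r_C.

77.7

S_{B/C} = r_B/r_C = (k₁)/(k₂·C_A^0.5) = (k₁/k₂)·C_A^-0.5.
= (4.84) / (0.0546×1.300^0.5) = 4.840/0.06225 = 77.7.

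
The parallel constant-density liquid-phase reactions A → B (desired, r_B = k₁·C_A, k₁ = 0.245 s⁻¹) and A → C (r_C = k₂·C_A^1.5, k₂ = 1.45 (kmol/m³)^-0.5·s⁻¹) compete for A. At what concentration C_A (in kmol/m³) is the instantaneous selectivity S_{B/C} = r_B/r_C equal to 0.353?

S_{B/C} = (k₁/k₂)·C_A^-0.5 ⇒ C_A = (S·k₂/k₁)^(-2).
= (0.353×1.45/0.245)^(-2) = (2.089)^(-2) = 0.229 kmol/m³.

0.229 kmol/m³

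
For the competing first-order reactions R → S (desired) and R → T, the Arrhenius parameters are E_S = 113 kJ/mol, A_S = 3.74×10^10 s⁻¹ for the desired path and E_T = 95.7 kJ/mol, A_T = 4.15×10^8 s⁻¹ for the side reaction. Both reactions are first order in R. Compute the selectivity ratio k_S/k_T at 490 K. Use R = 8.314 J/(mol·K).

1.29

k_S/k_T = (A_S/A_T)·exp[−(E_S−E_T)/(RT)] = (A_S/A_T)·exp[(E_T−E_S)/(RT)].
(E_T−E_S)/(RT) = (95.7−113)×10³/(8.314×490) = -17300/4074 = -4.247.
k_S/k_T = (3.74×10^10/4.15×10^8)·exp(-4.247) = 90.12 × 0.01431 = 1.29.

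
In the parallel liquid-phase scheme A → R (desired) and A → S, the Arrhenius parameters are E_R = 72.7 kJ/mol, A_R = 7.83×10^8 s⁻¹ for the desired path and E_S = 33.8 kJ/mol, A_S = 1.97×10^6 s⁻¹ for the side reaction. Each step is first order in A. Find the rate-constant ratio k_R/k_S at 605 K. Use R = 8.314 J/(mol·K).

With equal orders, S_{R/S} = k_R/k_S = (A_R/A_S)·exp[(E_S−E_R)/(RT)].
(E_S−E_R)/(RT) = (33.8−72.7)×10³/(8.314×605) = -38900/5030 = -7.734.
k_R/k_S = (7.83×10^8/1.97×10^6)·exp(-7.734) = 397.5 × 4.378×10^-4 = 0.174.

0.174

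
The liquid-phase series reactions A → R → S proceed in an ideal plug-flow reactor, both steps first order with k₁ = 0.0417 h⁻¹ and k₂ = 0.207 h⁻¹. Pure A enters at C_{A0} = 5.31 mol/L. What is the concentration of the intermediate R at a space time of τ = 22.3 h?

Solving the coupled first-order balances gives C_R(τ) = [k₁/(k₂−k₁)]·C_{A0}·(e^(−k₁τ) − e^(−k₂τ)).
e^(−k₁τ) = e^(−0.0417×22.3) = e^(−0.9299) = 0.3946; e^(−k₂τ) = e^(−4.616) = 0.009891.
C_R = 0.0417×5.31/(0.207−0.0417) × (0.3946−0.009891) = 1.340×0.3847 = 0.5153 mol/L.

0.515 mol/L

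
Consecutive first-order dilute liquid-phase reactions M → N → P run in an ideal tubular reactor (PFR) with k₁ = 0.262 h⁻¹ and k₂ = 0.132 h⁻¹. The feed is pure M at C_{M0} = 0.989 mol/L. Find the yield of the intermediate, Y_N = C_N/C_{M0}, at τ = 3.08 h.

The intermediate concentration in a first-order A→B→C sequence is C_N = k₁C_{M0}(e^(−k₁τ) − e^(−k₂τ))/(k₂−k₁).
e^(−k₁τ) = e^(−0.262×3.08) = e^(−0.8070) = 0.4462; e^(−k₂τ) = e^(−0.4066) = 0.6659.
C_N = 0.262×0.989/(0.132−0.262) × (0.4462−0.6659) = (-1.993)×(-0.2197) = 0.4380 mol/L.
Y_N = C_N/C_{M0} = 0.4380/0.989 = 0.443.

0.443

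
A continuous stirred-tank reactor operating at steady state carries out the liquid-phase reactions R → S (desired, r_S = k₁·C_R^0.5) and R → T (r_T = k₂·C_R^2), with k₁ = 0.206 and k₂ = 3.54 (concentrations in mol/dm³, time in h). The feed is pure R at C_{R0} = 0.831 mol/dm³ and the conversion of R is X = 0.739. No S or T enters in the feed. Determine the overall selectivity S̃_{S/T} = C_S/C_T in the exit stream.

0.576

Exit C_R = C_{R0}(1−X) = 0.831×0.261 = 0.2169 mol/dm³.
In a CSTR the entire volume is at exit conditions, so r_S = 0.206×0.2169^0.5 = 0.09594 and r_T = 3.54×0.2169^2 = 0.1665.
Overall selectivity = C_S/C_T = r_Sτ/(r_Tτ) = r_S/r_T = 0.576.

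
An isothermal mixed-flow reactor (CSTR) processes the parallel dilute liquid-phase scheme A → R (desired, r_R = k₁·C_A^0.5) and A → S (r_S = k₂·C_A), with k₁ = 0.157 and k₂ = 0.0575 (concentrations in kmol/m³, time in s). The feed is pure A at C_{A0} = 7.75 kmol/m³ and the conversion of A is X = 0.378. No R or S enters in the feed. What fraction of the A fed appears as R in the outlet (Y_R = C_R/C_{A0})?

Exit C_A = C_{A0}(1−X) = 7.75×0.622 = 4.821 kmol/m³.
Rates in a CSTR are evaluated at the outlet concentration: r_R = 0.157×4.821^0.5 = 0.3447, r_S = 0.0575×4.821 = 0.2772.
Fraction of consumed A going to R: r_R/(r_R+r_S) = 0.5543.
C_R = 0.5543·C_{A0}·X = 0.5543×7.75×0.378 = 1.62 kmol/m³; Y_R = C_R/C_{A0} = 0.210.

0.210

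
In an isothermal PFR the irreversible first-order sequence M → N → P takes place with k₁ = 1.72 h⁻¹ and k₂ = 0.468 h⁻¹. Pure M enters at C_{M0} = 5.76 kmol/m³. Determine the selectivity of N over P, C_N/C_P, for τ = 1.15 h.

2.45

Solving the coupled first-order balances gives C_N(τ) = [k₁/(k₂−k₁)]·C_{M0}·(e^(−k₁τ) − e^(−k₂τ)).
e^(−k₁τ) = e^(−1.72×1.15) = e^(−1.978) = 0.1383; e^(−k₂τ) = e^(−0.5382) = 0.5838.
C_N = 1.72×5.76/(0.468−1.72) × (0.1383−0.5838) = (-7.913)×(-0.4455) = 3.525 kmol/m³.
C_M = C_{M0}e^(−k₁τ) = 0.7969 kmol/m³, so C_P = C_{M0}−C_M−C_N = 1.438 kmol/m³; C_N/C_P = 2.45.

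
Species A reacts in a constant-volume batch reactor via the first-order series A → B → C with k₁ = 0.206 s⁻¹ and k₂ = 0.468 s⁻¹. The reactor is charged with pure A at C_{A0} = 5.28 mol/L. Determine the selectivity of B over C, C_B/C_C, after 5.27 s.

0.429

Solving the coupled first-order balances gives C_B(t) = [k₁/(k₂−k₁)]·C_{A0}·(e^(−k₁t) − e^(−k₂t)).
e^(−k₁t) = e^(−0.206×5.27) = e^(−1.086) = 0.3377; e^(−k₂t) = e^(−2.466) = 0.08489.
C_B = 0.206×5.28/(0.468−0.206) × (0.3377−0.08489) = 4.151×0.2528 = 1.049 mol/L.
C_A = C_{A0}e^(−k₁t) = 1.783 mol/L, so C_C = C_{A0}−C_A−C_B = 2.448 mol/L; C_B/C_C = 0.429.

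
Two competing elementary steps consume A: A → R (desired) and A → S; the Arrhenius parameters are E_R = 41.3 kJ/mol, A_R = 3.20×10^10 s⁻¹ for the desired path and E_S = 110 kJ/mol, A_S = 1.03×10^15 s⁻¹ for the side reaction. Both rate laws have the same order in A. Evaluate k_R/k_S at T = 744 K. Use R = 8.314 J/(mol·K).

k_R/k_S = (A_R/A_S)·exp[−(E_R−E_S)/(RT)] = (A_R/A_S)·exp[(E_S−E_R)/(RT)].
(E_S−E_R)/(RT) = (110−41.3)×10³/(8.314×744) = 68700/6186 = 11.11.
k_R/k_S = (3.20×10^10/1.03×10^15)·exp(11.11) = 3.107×10^-5 × 66597 = 2.07.
Since E_R < E_S, lowering the temperature improves selectivity toward R.

2.07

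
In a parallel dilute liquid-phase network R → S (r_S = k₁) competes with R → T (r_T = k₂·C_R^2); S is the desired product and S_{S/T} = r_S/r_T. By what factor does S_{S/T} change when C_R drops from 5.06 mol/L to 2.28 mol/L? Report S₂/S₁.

4.93

S_{S/T} = (k₁/k₂)·C_R^-2, so S₂/S₁ = (C_{R,2}/C_{R,1})^-2.
= (2.28/5.06)^(-2) = (0.4506)^(-2) = 4.93.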